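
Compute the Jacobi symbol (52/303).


Compute (52/303) via quadratic reciprocity:
  pull out 2: (2/303) = +1  (since 303 mod 8 = 7)
  pull out 2: (2/303) = +1  (since 303 mod 8 = 7)
  reciprocity: (13/303) -> +(303/13)
  reduce: (4/13)
  pull out 2: (2/13) = -1  (since 13 mod 8 = 5)
  pull out 2: (2/13) = -1  (since 13 mod 8 = 5)
  (1/13) = 1
Product of signs = 1

1


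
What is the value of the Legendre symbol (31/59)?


p = 59 is prime, so compute (31/59) with the reciprocity algorithm (Jacobi-symbol steps: pull out 2s via (2/n), flip via reciprocity, reduce):
  reciprocity: (31/59) -> -(59/31)
  reduce: (28/31)
  pull out 2: (2/31) = +1  (since 31 mod 8 = 7)
  pull out 2: (2/31) = +1  (since 31 mod 8 = 7)
  reciprocity: (7/31) -> -(31/7)
  reduce: (3/7)
  reciprocity: (3/7) -> -(7/3)
  reduce: (1/3)
  (1/3) = 1
Product of signs = -1
(31/59) = -1

-1


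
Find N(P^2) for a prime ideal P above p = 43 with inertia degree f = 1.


N(P^a) = p^(a*f)
= 43^(2*1)
= 43^2
= 1849

1849


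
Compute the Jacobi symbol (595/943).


Compute (595/943) via quadratic reciprocity:
  reciprocity: (595/943) -> -(943/595)
  reduce: (348/595)
  pull out 2: (2/595) = -1  (since 595 mod 8 = 3)
  pull out 2: (2/595) = -1  (since 595 mod 8 = 3)
  reciprocity: (87/595) -> -(595/87)
  reduce: (73/87)
  reciprocity: (73/87) -> +(87/73)
  reduce: (14/73)
  pull out 2: (2/73) = +1  (since 73 mod 8 = 1)
  reciprocity: (7/73) -> +(73/7)
  reduce: (3/7)
  reciprocity: (3/7) -> -(7/3)
  reduce: (1/3)
  (1/3) = 1
Product of signs = -1

-1


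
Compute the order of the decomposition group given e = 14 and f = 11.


|D_P| = e * f
= 14 * 11
= 154

154


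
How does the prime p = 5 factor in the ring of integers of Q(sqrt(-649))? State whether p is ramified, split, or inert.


K = Q(sqrt(-649)). Since d mod 4 = 3, disc(K) = -2596.
Check p | disc: -2596 mod 5 = 4.
p does not divide disc. Compute Legendre symbol (d/p):
1^((5-1)/2) mod 5 = 1
(d/p) = 1, so p splits: (p) = P*P' with e=1, f=1, g=2.
Therefore p is split.

split


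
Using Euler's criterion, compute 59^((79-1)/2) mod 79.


p = 79 is prime and the exponent is (p-1)/2 = 39, so by Euler's criterion 59^39 = (59/79) = +1 or -1 mod 79.
Compute by square-and-multiply:
  39 = 32 + 4 + 2 + 1 (binary 100111)
  Repeated squaring mod 79: 59^1 = 59, 59^2 = 5, 59^4 = 25, 59^8 = 72, 59^16 = 49, 59^32 = 31
  59^39 = 59^32 * 59^4 * 59^2 * 59^1 = 31 * 25 * 5 * 59 mod 79
    31 * 25 = 775 = 64 mod 79
    64 * 5 = 320 = 4 mod 79
    4 * 59 = 236 = 78 mod 79
  59^39 = 78 mod 79
Result 78 = p - 1 = -1 mod 79: 59 is a quadratic non-residue mod 79. As a residue in [0, p-1] the value is 78.
59^39 mod 79 = 78

78


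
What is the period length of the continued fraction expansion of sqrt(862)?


Run the CF algorithm for sqrt(862).
a_0 = floor(sqrt(862)) = 29; set m_0=0, q_0=1.
Recurrence: m' = q*a - m,  q' = (d - m'^2)/q,  a' = floor((a_0 + m')/q').
  step 1: m=29, q=21, a=2
  step 2: m=13, q=33, a=1
  step 3: m=20, q=14, a=3
  step 4: m=22, q=27, a=1
  step 5: m=5, q=31, a=1
  step 6: m=26, q=6, a=9
  step 7: m=28, q=13, a=4
  step 8: m=24, q=22, a=2
  step 9: m=20, q=21, a=2
  step 10: m=22, q=18, a=2
  step 11: m=14, q=37, a=1
  step 12: m=23, q=9, a=5
  step 13: m=22, q=42, a=1
  step 14: m=20, q=11, a=4
  step 15: m=24, q=26, a=2
  step 16: m=28, q=3, a=19
  step 17: m=29, q=7, a=8
  step 18: m=27, q=19, a=2
  step 19: m=11, q=39, a=1
  step 20: m=28, q=2, a=28
  step 21: m=28, q=39, a=1
  step 22: m=11, q=19, a=2
  step 23: m=27, q=7, a=8
  step 24: m=29, q=3, a=19
  step 25: m=28, q=26, a=2
  step 26: m=24, q=11, a=4
  step 27: m=20, q=42, a=1
  step 28: m=22, q=9, a=5
  step 29: m=23, q=37, a=1
  step 30: m=14, q=18, a=2
  step 31: m=22, q=21, a=2
  step 32: m=20, q=22, a=2
  step 33: m=24, q=13, a=4
  step 34: m=28, q=6, a=9
  step 35: m=26, q=31, a=1
  step 36: m=5, q=27, a=1
  step 37: m=22, q=14, a=3
  step 38: m=20, q=33, a=1
  step 39: m=13, q=21, a=2
  step 40: m=29, q=1, a=58
a_40 = 2*a_0 = 58, so the period closes here.
sqrt(862) = [29; 2, 1, 3, 1, 1, 9, 4, 2, 2, 2, 1, 5, 1, 4, 2, 19, 8, 2, 1, 28, 1, 2, 8, 19, 2, 4, 1, 5, 1, 2, 2, 2, 4, 9, 1, 1, 3, 1, 2, 58]
Period length = 40

40


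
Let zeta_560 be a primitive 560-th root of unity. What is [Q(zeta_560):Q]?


The degree equals Euler's totient phi(560).
560 = 2^4 * 5 * 7
phi(560) = 192

192


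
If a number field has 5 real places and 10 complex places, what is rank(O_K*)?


By Dirichlet's unit theorem:
rank = r1 + r2 - 1
= 5 + 10 - 1
= 14

14


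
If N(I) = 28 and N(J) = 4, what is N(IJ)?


N(IJ) = N(I) * N(J)
= 28 * 4
= 112

112


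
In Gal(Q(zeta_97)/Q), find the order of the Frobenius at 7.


The Frobenius at p in Gal(Q(zeta_n)/Q) = (Z/nZ)* is the class of p, so its order is ord_97(7), the smallest k >= 1 with 7^k = 1 mod 97.
n = 97 = 97, phi(97) = 96; the order divides phi(n).
Divisors of 96: 1, 2, 3, 4, 6, 8, 12, 16, 24, 32, 48, 96
Repeated squaring mod 97: 7^1 = 7, 7^2 = 49, 7^4 = 73, 7^8 = 91, 7^16 = 36, 7^32 = 35, 7^64 = 61
Test divisors in increasing order:
  k=1: 7^1 = 7 mod 97
  k=2: 7^2 = 49 mod 97
  k=3: 7^3 = 49 * 7 = 52 mod 97
  k=4: 7^4 = 73 mod 97
  k=6: 7^6 = 73 * 49 = 85 mod 97
  k=8: 7^8 = 91 mod 97
  k=12: 7^12 = 91 * 73 = 47 mod 97
  k=16: 7^16 = 36 mod 97
  k=24: 7^24 = 36 * 91 = 75 mod 97
  k=32: 7^32 = 35 mod 97
  k=48: 7^48 = 35 * 36 = 96 mod 97
  k=96: 7^96 = 61 * 35 = 1 mod 97  <- first divisor giving 1
Order = 96

96


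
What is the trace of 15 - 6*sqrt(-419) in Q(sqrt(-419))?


Tr(a + b*sqrt(d)) = (a + b*sqrt(d)) + (a - b*sqrt(d)) = 2a
= 2 * (15)
= 30

30


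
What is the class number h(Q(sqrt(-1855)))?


K = Q(sqrt(-1855)). d mod 4 = 1, so D = disc(K) = d = -1855
h(K) equals the number of primitive reduced positive-definite forms (a, b, c) = a*x^2 + b*x*y + c*y^2 with b^2 - 4ac = D,
where reduced means |b| <= a <= c, with b >= 0 whenever |b| = a or a = c, and primitive means gcd(a, b, c) = 1.
Reduced forces 3a^2 <= |D| = 1855, so 1 <= a <= 24; b must have the parity of D, and c = (b^2 - D)/(4a) must be an integer >= a.
Enumerate a = 1..24, b in [-a, a]:
  a=1: (1, 1, 464)  [1]
  a=2: (2, -1, 232), (2, 1, 232)  [2]
  a=3: none
  a=4: (4, -1, 116), (4, 1, 116)  [2]
  a=5: (5, 5, 94)  [1]
  a=6: none
  a=7: (7, 7, 68)  [1]
  a=8: (8, -1, 58), (8, 1, 58)  [2]
  a=9: none
  a=10: (10, -5, 47), (10, 5, 47)  [2]
  a=11: (11, -9, 44), (11, 9, 44)  [2]
  a=12: none
  a=13: (13, -11, 38), (13, 11, 38)  [2]
  a=14: (14, -7, 34), (14, 7, 34)  [2]
  a=15: none
  a=16: (16, -1, 29), (16, 1, 29)  [2]
  a=17: (17, -7, 28), (17, 7, 28)  [2]
  a=18: none
  a=19: (19, -11, 26), (19, 11, 26)  [2]
  a=20: (20, -15, 26), (20, 15, 26)  [2]
  a=21: none
  a=22: (22, -13, 23), (22, 9, 22), (22, 13, 23)  [3]
  a=23..24: none
Total reduced forms: 1 + 2 + 2 + 1 + 1 + 2 + 2 + 2 + 2 + 2 + 2 + 2 + 2 + 2 + 3 = 28
h = 28

28


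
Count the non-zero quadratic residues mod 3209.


For prime p, the number of non-zero quadratic residues is (p-1)/2.
= (3209-1)/2
= 1604

1604


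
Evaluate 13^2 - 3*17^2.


x^2 - d*y^2
= 13^2 - 3*17^2
= 169 - 867
= -698

-698


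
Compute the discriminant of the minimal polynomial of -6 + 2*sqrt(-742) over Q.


The element -6 + 2*sqrt(-742) has minimal polynomial:
x^2 + 12*x + 3004
Discriminant = (12)^2 - 4*(3004)
= 144 - 12016
= -11872

-11872


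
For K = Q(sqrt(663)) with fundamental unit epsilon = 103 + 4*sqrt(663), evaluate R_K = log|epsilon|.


epsilon = 103 + 4*sqrt(663)
= 205.9951
R = ln(205.9951)
= 5.3279

5.3279


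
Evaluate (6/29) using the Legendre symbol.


p = 29 is prime, so compute (6/29) with the reciprocity algorithm (Jacobi-symbol steps: pull out 2s via (2/n), flip via reciprocity, reduce):
  pull out 2: (2/29) = -1  (since 29 mod 8 = 5)
  reciprocity: (3/29) -> +(29/3)
  reduce: (2/3)
  pull out 2: (2/3) = -1  (since 3 mod 8 = 3)
  (1/3) = 1
Product of signs = 1
(6/29) = 1

1


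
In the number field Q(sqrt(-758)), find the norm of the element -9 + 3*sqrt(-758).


N(a + b*sqrt(d)) = a^2 - d*b^2
= (-9)^2 - (-758)*(3)^2
= 81 + 6822
= 6903

6903


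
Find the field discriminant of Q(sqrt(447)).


For K = Q(sqrt(d)) with d squarefree: disc(K) = d if d = 1 mod 4, and disc(K) = 4d if d = 2 or 3 mod 4.
Here d = 447, and d mod 4 = 3.
d = 3 mod 4, not 1 (O_K = Z[sqrt(d)]), so disc(K) = 4d = 4 * (447) = 1788

1788


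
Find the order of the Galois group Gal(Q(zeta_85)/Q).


|Gal(Q(zeta_85)/Q)| = phi(85)
= 64

64


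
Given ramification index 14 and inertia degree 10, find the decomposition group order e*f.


|D_P| = e * f
= 14 * 10
= 140

140


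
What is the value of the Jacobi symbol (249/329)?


Compute (249/329) via quadratic reciprocity:
  reciprocity: (249/329) -> +(329/249)
  reduce: (80/249)
  pull out 2: (2/249) = +1  (since 249 mod 8 = 1)
  pull out 2: (2/249) = +1  (since 249 mod 8 = 1)
  pull out 2: (2/249) = +1  (since 249 mod 8 = 1)
  pull out 2: (2/249) = +1  (since 249 mod 8 = 1)
  reciprocity: (5/249) -> +(249/5)
  reduce: (4/5)
  pull out 2: (2/5) = -1  (since 5 mod 8 = 5)
  pull out 2: (2/5) = -1  (since 5 mod 8 = 5)
  (1/5) = 1
Product of signs = 1

1


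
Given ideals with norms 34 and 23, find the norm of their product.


N(IJ) = N(I) * N(J)
= 34 * 23
= 782

782


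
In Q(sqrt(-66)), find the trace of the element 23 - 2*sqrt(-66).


Tr(a + b*sqrt(d)) = (a + b*sqrt(d)) + (a - b*sqrt(d)) = 2a
= 2 * (23)
= 46

46


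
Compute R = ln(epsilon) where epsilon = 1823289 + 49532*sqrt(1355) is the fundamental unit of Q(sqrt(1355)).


epsilon = 1823289 + 49532*sqrt(1355)
= 3.6466e+06
R = ln(3.6466e+06)
= 15.1093

15.1093


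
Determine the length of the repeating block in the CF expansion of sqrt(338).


Run the CF algorithm for sqrt(338).
a_0 = floor(sqrt(338)) = 18; set m_0=0, q_0=1.
Recurrence: m' = q*a - m,  q' = (d - m'^2)/q,  a' = floor((a_0 + m')/q').
  step 1: m=18, q=14, a=2
  step 2: m=10, q=17, a=1
  step 3: m=7, q=17, a=1
  step 4: m=10, q=14, a=2
  step 5: m=18, q=1, a=36
a_5 = 2*a_0 = 36, so the period closes here.
sqrt(338) = [18; 2, 1, 1, 2, 36]
Period length = 5

5


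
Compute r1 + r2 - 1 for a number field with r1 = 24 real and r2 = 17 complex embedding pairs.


By Dirichlet's unit theorem:
rank = r1 + r2 - 1
= 24 + 17 - 1
= 40

40


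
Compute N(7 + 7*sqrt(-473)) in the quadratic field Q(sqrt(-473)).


N(a + b*sqrt(d)) = a^2 - d*b^2
= (7)^2 - (-473)*(7)^2
= 49 + 23177
= 23226

23226


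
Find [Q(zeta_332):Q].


The degree equals Euler's totient phi(332).
332 = 2^2 * 83
phi(332) = 164

164


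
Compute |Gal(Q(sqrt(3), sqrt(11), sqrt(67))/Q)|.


The 3 square roots of distinct primes are multiplicatively independent over Q,
so [K:Q] = 2^3 and Gal(K/Q) is isomorphic to (Z/2Z)^3.
|Gal| = 2^3 = 8

8


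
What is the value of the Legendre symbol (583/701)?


p = 701 is prime, so compute (583/701) with the reciprocity algorithm (Jacobi-symbol steps: pull out 2s via (2/n), flip via reciprocity, reduce):
  reciprocity: (583/701) -> +(701/583)
  reduce: (118/583)
  pull out 2: (2/583) = +1  (since 583 mod 8 = 7)
  reciprocity: (59/583) -> -(583/59)
  reduce: (52/59)
  pull out 2: (2/59) = -1  (since 59 mod 8 = 3)
  pull out 2: (2/59) = -1  (since 59 mod 8 = 3)
  reciprocity: (13/59) -> +(59/13)
  reduce: (7/13)
  reciprocity: (7/13) -> +(13/7)
  reduce: (6/7)
  pull out 2: (2/7) = +1  (since 7 mod 8 = 7)
  reciprocity: (3/7) -> -(7/3)
  reduce: (1/3)
  (1/3) = 1
Product of signs = 1
(583/701) = 1

1


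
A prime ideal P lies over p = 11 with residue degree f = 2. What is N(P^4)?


N(P^a) = p^(a*f)
= 11^(4*2)
= 11^8
= 214358881

214358881


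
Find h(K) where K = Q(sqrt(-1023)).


K = Q(sqrt(-1023)). d mod 4 = 1, so D = disc(K) = d = -1023
h(K) equals the number of primitive reduced positive-definite forms (a, b, c) = a*x^2 + b*x*y + c*y^2 with b^2 - 4ac = D,
where reduced means |b| <= a <= c, with b >= 0 whenever |b| = a or a = c, and primitive means gcd(a, b, c) = 1.
Reduced forces 3a^2 <= |D| = 1023, so 1 <= a <= 18; b must have the parity of D, and c = (b^2 - D)/(4a) must be an integer >= a.
Enumerate a = 1..18, b in [-a, a]:
  a=1: (1, 1, 256)  [1]
  a=2: (2, -1, 128), (2, 1, 128)  [2]
  a=3: (3, 3, 86)  [1]
  a=4: (4, -1, 64), (4, 1, 64)  [2]
  a=5: none
  a=6: (6, -3, 43), (6, 3, 43)  [2]
  a=7: none
  a=8: (8, -1, 32), (8, 1, 32)  [2]
  a=9..10: none
  a=11: (11, 11, 26)  [1]
  a=12: (12, -9, 23), (12, 9, 23)  [2]
  a=13: (13, -11, 22), (13, 11, 22)  [2]
  a=14..15: none
  a=16: (16, 1, 16)  [1]
  a=17..18: none
Total reduced forms: 1 + 2 + 1 + 2 + 2 + 2 + 1 + 2 + 2 + 1 = 16
h = 16

16


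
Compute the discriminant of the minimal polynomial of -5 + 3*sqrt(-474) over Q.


The element -5 + 3*sqrt(-474) has minimal polynomial:
x^2 + 10*x + 4291
Discriminant = (10)^2 - 4*(4291)
= 100 - 17164
= -17064

-17064


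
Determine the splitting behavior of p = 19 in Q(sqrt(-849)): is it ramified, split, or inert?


K = Q(sqrt(-849)). Since d mod 4 = 3, disc(K) = -3396.
Check p | disc: -3396 mod 19 = 5.
p does not divide disc. Compute Legendre symbol (d/p):
6^((19-1)/2) mod 19 = 1
(d/p) = 1, so p splits: (p) = P*P' with e=1, f=1, g=2.
Therefore p is split.

split


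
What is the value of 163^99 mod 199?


p = 199 is prime and the exponent is (p-1)/2 = 99, so by Euler's criterion 163^99 = (163/199) = +1 or -1 mod 199.
Compute by square-and-multiply:
  99 = 64 + 32 + 2 + 1 (binary 1100011)
  Repeated squaring mod 199: 163^1 = 163, 163^2 = 102, 163^4 = 56, 163^8 = 151, 163^16 = 115, 163^32 = 91, 163^64 = 122
  163^99 = 163^64 * 163^32 * 163^2 * 163^1 = 122 * 91 * 102 * 163 mod 199
    122 * 91 = 11102 = 157 mod 199
    157 * 102 = 16014 = 94 mod 199
    94 * 163 = 15322 = 198 mod 199
  163^99 = 198 mod 199
Result 198 = p - 1 = -1 mod 199: 163 is a quadratic non-residue mod 199. As a residue in [0, p-1] the value is 198.
163^99 mod 199 = 198

198


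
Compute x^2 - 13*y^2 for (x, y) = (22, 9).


x^2 - d*y^2
= 22^2 - 13*9^2
= 484 - 1053
= -569

-569


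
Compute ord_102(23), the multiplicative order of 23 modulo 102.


We want ord_102(23), the smallest k >= 1 with 23^k = 1 mod 102.
n = 102 = 2 * 3 * 17, phi(102) = 32; the order divides phi(n).
Divisors of 32: 1, 2, 4, 8, 16, 32
Repeated squaring mod 102: 23^1 = 23, 23^2 = 19, 23^4 = 55, 23^8 = 67, 23^16 = 1, 23^32 = 1
Test divisors in increasing order:
  k=1: 23^1 = 23 mod 102
  k=2: 23^2 = 19 mod 102
  k=4: 23^4 = 55 mod 102
  k=8: 23^8 = 67 mod 102
  k=16: 23^16 = 1 mod 102  <- first divisor giving 1
Order = 16

16


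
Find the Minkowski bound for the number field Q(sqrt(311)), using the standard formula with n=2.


d = 311, d mod 4 = 3, so disc(K) = 4d = 1244; |disc(K)| = 1244
Real quadratic field, so n = 2, s = r2 = 0, r1 = 2
M = (n!/n^n) * (4/pi)^s * sqrt(|disc(K)|) = (2!/2^2) * (4/pi)^0 * sqrt(1244)
= 0.5 * 1.000000 * 35.270384
= 17.6352

17.6352


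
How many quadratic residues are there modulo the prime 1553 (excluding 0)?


For prime p, the number of non-zero quadratic residues is (p-1)/2.
= (1553-1)/2
= 776

776


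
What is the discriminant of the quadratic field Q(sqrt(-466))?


For K = Q(sqrt(d)) with d squarefree: disc(K) = d if d = 1 mod 4, and disc(K) = 4d if d = 2 or 3 mod 4.
Here d = -466, and d mod 4 = 2.
d = 2 mod 4, not 1 (O_K = Z[sqrt(d)]), so disc(K) = 4d = 4 * (-466) = -1864

-1864


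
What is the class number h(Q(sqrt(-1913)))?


K = Q(sqrt(-1913)). d mod 4 = 3, so D = disc(K) = 4d = -7652
h(K) equals the number of primitive reduced positive-definite forms (a, b, c) = a*x^2 + b*x*y + c*y^2 with b^2 - 4ac = D,
where reduced means |b| <= a <= c, with b >= 0 whenever |b| = a or a = c, and primitive means gcd(a, b, c) = 1.
Reduced forces 3a^2 <= |D| = 7652, so 1 <= a <= 50; b must have the parity of D, and c = (b^2 - D)/(4a) must be an integer >= a.
Enumerate a = 1..50, b in [-a, a]:
  a=1: (1, 0, 1913)  [1]
  a=2: (2, 2, 957)  [1]
  a=3: (3, -2, 638), (3, 2, 638)  [2]
  a=4..5: none
  a=6: (6, -2, 319), (6, 2, 319)  [2]
  a=7..8: none
  a=9: (9, -4, 213), (9, 4, 213)  [2]
  a=10: none
  a=11: (11, -2, 174), (11, 2, 174)  [2]
  a=12..16: none
  a=17: (17, -10, 114), (17, 10, 114)  [2]
  a=18: (18, -14, 109), (18, 14, 109)  [2]
  a=19: (19, -10, 102), (19, 10, 102)  [2]
  a=20..21: none
  a=22: (22, -2, 87), (22, 2, 87)  [2]
  a=23..26: none
  a=27: (27, -4, 71), (27, 4, 71)  [2]
  a=28: none
  a=29: (29, -2, 66), (29, 2, 66)  [2]
  a=30: none
  a=31: (31, -6, 62), (31, 6, 62)  [2]
  a=32: none
  a=33: (33, -20, 61), (33, -2, 58), (33, 2, 58), (33, 20, 61)  [4]
  a=34: (34, -10, 57), (34, 10, 57)  [2]
  a=35..36: none
  a=37: (37, -28, 57), (37, 28, 57)  [2]
  a=38: (38, -10, 51), (38, 10, 51)  [2]
  a=39..46: none
  a=47: (47, -44, 51), (47, 44, 51)  [2]
  a=48..50: none
Total reduced forms: 1 + 1 + 2 + 2 + 2 + 2 + 2 + 2 + 2 + 2 + 2 + 2 + 2 + 4 + 2 + 2 + 2 + 2 = 36
h = 36

36


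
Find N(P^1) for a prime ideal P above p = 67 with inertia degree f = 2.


N(P^a) = p^(a*f)
= 67^(1*2)
= 67^2
= 4489

4489


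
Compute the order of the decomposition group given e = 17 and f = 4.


|D_P| = e * f
= 17 * 4
= 68

68


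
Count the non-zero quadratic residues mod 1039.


For prime p, the number of non-zero quadratic residues is (p-1)/2.
= (1039-1)/2
= 519

519


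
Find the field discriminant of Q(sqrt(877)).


For K = Q(sqrt(d)) with d squarefree: disc(K) = d if d = 1 mod 4, and disc(K) = 4d if d = 2 or 3 mod 4.
Here d = 877, and d mod 4 = 1.
d = 1 mod 4 (O_K = Z[(1+sqrt(d))/2]), so disc(K) = d = 877

877


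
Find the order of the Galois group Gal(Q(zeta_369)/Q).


|Gal(Q(zeta_369)/Q)| = phi(369)
= 240

240


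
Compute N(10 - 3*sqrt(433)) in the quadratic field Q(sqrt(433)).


N(a + b*sqrt(d)) = a^2 - d*b^2
= (10)^2 - (433)*(-3)^2
= 100 - 3897
= -3797

-3797


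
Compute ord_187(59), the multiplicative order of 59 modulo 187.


We want ord_187(59), the smallest k >= 1 with 59^k = 1 mod 187.
n = 187 = 11 * 17, phi(187) = 160; the order divides phi(n).
Divisors of 160: 1, 2, 4, 5, 8, 10, 16, 20, 32, 40, 80, 160
Repeated squaring mod 187: 59^1 = 59, 59^2 = 115, 59^4 = 135, 59^8 = 86, 59^16 = 103, 59^32 = 137, 59^64 = 69, 59^128 = 86
Test divisors in increasing order:
  k=1: 59^1 = 59 mod 187
  k=2: 59^2 = 115 mod 187
  k=4: 59^4 = 135 mod 187
  k=5: 59^5 = 135 * 59 = 111 mod 187
  k=8: 59^8 = 86 mod 187
  k=10: 59^10 = 86 * 115 = 166 mod 187
  k=16: 59^16 = 103 mod 187
  k=20: 59^20 = 103 * 135 = 67 mod 187
  k=32: 59^32 = 137 mod 187
  k=40: 59^40 = 137 * 86 = 1 mod 187  <- first divisor giving 1
Order = 40

40


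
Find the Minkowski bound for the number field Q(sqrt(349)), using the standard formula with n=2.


d = 349, d mod 4 = 1, so disc(K) = d = 349; |disc(K)| = 349
Real quadratic field, so n = 2, s = r2 = 0, r1 = 2
M = (n!/n^n) * (4/pi)^s * sqrt(|disc(K)|) = (2!/2^2) * (4/pi)^0 * sqrt(349)
= 0.5 * 1.000000 * 18.681542
= 9.3408

9.3408


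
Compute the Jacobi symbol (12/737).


Compute (12/737) via quadratic reciprocity:
  pull out 2: (2/737) = +1  (since 737 mod 8 = 1)
  pull out 2: (2/737) = +1  (since 737 mod 8 = 1)
  reciprocity: (3/737) -> +(737/3)
  reduce: (2/3)
  pull out 2: (2/3) = -1  (since 3 mod 8 = 3)
  (1/3) = 1
Product of signs = -1

-1


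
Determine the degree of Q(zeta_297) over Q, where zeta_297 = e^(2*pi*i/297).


The degree equals Euler's totient phi(297).
297 = 3^3 * 11
phi(297) = 180

180


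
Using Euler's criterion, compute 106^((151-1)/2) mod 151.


p = 151 is prime and the exponent is (p-1)/2 = 75, so by Euler's criterion 106^75 = (106/151) = +1 or -1 mod 151.
Compute by square-and-multiply:
  75 = 64 + 8 + 2 + 1 (binary 1001011)
  Repeated squaring mod 151: 106^1 = 106, 106^2 = 62, 106^4 = 69, 106^8 = 80, 106^16 = 58, 106^32 = 42, 106^64 = 103
  106^75 = 106^64 * 106^8 * 106^2 * 106^1 = 103 * 80 * 62 * 106 mod 151
    103 * 80 = 8240 = 86 mod 151
    86 * 62 = 5332 = 47 mod 151
    47 * 106 = 4982 = 150 mod 151
  106^75 = 150 mod 151
Result 150 = p - 1 = -1 mod 151: 106 is a quadratic non-residue mod 151. As a residue in [0, p-1] the value is 150.
106^75 mod 151 = 150

150


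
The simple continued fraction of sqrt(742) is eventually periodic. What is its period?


Run the CF algorithm for sqrt(742).
a_0 = floor(sqrt(742)) = 27; set m_0=0, q_0=1.
Recurrence: m' = q*a - m,  q' = (d - m'^2)/q,  a' = floor((a_0 + m')/q').
  step 1: m=27, q=13, a=4
  step 2: m=25, q=9, a=5
  step 3: m=20, q=38, a=1
  step 4: m=18, q=11, a=4
  step 5: m=26, q=6, a=8
  step 6: m=22, q=43, a=1
  step 7: m=21, q=7, a=6
  step 8: m=21, q=43, a=1
  step 9: m=22, q=6, a=8
  step 10: m=26, q=11, a=4
  step 11: m=18, q=38, a=1
  step 12: m=20, q=9, a=5
  step 13: m=25, q=13, a=4
  step 14: m=27, q=1, a=54
a_14 = 2*a_0 = 54, so the period closes here.
sqrt(742) = [27; 4, 5, 1, 4, 8, 1, 6, 1, 8, 4, 1, 5, 4, 54]
Period length = 14

14


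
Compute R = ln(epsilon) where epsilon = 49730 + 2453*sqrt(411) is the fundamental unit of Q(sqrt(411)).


epsilon = 49730 + 2453*sqrt(411)
= 99460.0000
R = ln(99460.0000)
= 11.5075

11.5075


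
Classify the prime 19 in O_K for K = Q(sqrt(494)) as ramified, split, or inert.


K = Q(sqrt(494)). Since d mod 4 = 2, disc(K) = 1976.
Check p | disc: 1976 mod 19 = 0.
p divides disc, so p ramifies: (p) = P^2 with e=2, f=1, g=1.
Therefore p is ramified.

ramified


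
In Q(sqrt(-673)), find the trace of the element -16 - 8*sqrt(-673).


Tr(a + b*sqrt(d)) = (a + b*sqrt(d)) + (a - b*sqrt(d)) = 2a
= 2 * (-16)
= -32

-32


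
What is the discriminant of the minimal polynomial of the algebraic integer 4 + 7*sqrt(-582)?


The element 4 + 7*sqrt(-582) has minimal polynomial:
x^2 - 8*x + 28534
Discriminant = (-8)^2 - 4*(28534)
= 64 - 114136
= -114072

-114072


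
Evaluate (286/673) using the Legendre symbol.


p = 673 is prime, so compute (286/673) with the reciprocity algorithm (Jacobi-symbol steps: pull out 2s via (2/n), flip via reciprocity, reduce):
  pull out 2: (2/673) = +1  (since 673 mod 8 = 1)
  reciprocity: (143/673) -> +(673/143)
  reduce: (101/143)
  reciprocity: (101/143) -> +(143/101)
  reduce: (42/101)
  pull out 2: (2/101) = -1  (since 101 mod 8 = 5)
  reciprocity: (21/101) -> +(101/21)
  reduce: (17/21)
  reciprocity: (17/21) -> +(21/17)
  reduce: (4/17)
  pull out 2: (2/17) = +1  (since 17 mod 8 = 1)
  pull out 2: (2/17) = +1  (since 17 mod 8 = 1)
  (1/17) = 1
Product of signs = -1
(286/673) = -1

-1


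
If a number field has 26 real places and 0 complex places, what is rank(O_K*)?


By Dirichlet's unit theorem:
rank = r1 + r2 - 1
= 26 + 0 - 1
= 25

25


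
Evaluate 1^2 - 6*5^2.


x^2 - d*y^2
= 1^2 - 6*5^2
= 1 - 150
= -149

-149


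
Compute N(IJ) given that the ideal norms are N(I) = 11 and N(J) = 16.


N(IJ) = N(I) * N(J)
= 11 * 16
= 176

176


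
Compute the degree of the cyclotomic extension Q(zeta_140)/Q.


The degree equals Euler's totient phi(140).
140 = 2^2 * 5 * 7
phi(140) = 48

48


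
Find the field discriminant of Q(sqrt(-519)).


For K = Q(sqrt(d)) with d squarefree: disc(K) = d if d = 1 mod 4, and disc(K) = 4d if d = 2 or 3 mod 4.
Here d = -519, and d mod 4 = 1.
d = 1 mod 4 (O_K = Z[(1+sqrt(d))/2]), so disc(K) = d = -519

-519


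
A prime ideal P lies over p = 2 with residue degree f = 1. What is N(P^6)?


N(P^a) = p^(a*f)
= 2^(6*1)
= 2^6
= 64

64


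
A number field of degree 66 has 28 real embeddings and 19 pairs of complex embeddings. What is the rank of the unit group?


By Dirichlet's unit theorem:
rank = r1 + r2 - 1
= 28 + 19 - 1
= 46

46


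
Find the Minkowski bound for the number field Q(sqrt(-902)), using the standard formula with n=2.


d = -902, d mod 4 = 2, so disc(K) = 4d = -3608; |disc(K)| = 3608
Imaginary quadratic field, so n = 2, s = r2 = 1, r1 = 0
M = (n!/n^n) * (4/pi)^s * sqrt(|disc(K)|) = (2!/2^2) * (4/pi)^1 * sqrt(3608)
= 0.5 * 1.273240 * 60.066630
= 38.2396

38.2396


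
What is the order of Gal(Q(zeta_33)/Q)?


|Gal(Q(zeta_33)/Q)| = phi(33)
= 20

20


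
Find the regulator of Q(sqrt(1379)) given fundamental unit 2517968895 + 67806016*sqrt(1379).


epsilon = 2517968895 + 67806016*sqrt(1379)
= 5.0359e+09
R = ln(5.0359e+09)
= 22.3399

22.3399


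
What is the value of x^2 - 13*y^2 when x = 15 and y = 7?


x^2 - d*y^2
= 15^2 - 13*7^2
= 225 - 637
= -412

-412


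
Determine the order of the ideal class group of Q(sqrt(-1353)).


K = Q(sqrt(-1353)). d mod 4 = 3, so D = disc(K) = 4d = -5412
h(K) equals the number of primitive reduced positive-definite forms (a, b, c) = a*x^2 + b*x*y + c*y^2 with b^2 - 4ac = D,
where reduced means |b| <= a <= c, with b >= 0 whenever |b| = a or a = c, and primitive means gcd(a, b, c) = 1.
Reduced forces 3a^2 <= |D| = 5412, so 1 <= a <= 42; b must have the parity of D, and c = (b^2 - D)/(4a) must be an integer >= a.
Enumerate a = 1..42, b in [-a, a]:
  a=1: (1, 0, 1353)  [1]
  a=2: (2, 2, 677)  [1]
  a=3: (3, 0, 451)  [1]
  a=4..5: none
  a=6: (6, 6, 227)  [1]
  a=7..10: none
  a=11: (11, 0, 123)  [1]
  a=12: none
  a=13: (13, -10, 106), (13, 10, 106)  [2]
  a=14..21: none
  a=22: (22, 22, 67)  [1]
  a=23: (23, -4, 59), (23, 4, 59)  [2]
  a=24..25: none
  a=26: (26, -10, 53), (26, 10, 53)  [2]
  a=27..32: none
  a=33: (33, 0, 41)  [1]
  a=34..36: none
  a=37: (37, 8, 37)  [1]
  a=38: none
  a=39: (39, -36, 43), (39, 36, 43)  [2]
  a=40..42: none
Total reduced forms: 1 + 1 + 1 + 1 + 1 + 2 + 1 + 2 + 2 + 1 + 1 + 2 = 16
h = 16

16


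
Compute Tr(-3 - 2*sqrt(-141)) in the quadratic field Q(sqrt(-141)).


Tr(a + b*sqrt(d)) = (a + b*sqrt(d)) + (a - b*sqrt(d)) = 2a
= 2 * (-3)
= -6

-6


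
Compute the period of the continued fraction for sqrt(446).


Run the CF algorithm for sqrt(446).
a_0 = floor(sqrt(446)) = 21; set m_0=0, q_0=1.
Recurrence: m' = q*a - m,  q' = (d - m'^2)/q,  a' = floor((a_0 + m')/q').
  step 1: m=21, q=5, a=8
  step 2: m=19, q=17, a=2
  step 3: m=15, q=13, a=2
  step 4: m=11, q=25, a=1
  step 5: m=14, q=10, a=3
  step 6: m=16, q=19, a=1
  step 7: m=3, q=23, a=1
  step 8: m=20, q=2, a=20
  step 9: m=20, q=23, a=1
  step 10: m=3, q=19, a=1
  step 11: m=16, q=10, a=3
  step 12: m=14, q=25, a=1
  step 13: m=11, q=13, a=2
  step 14: m=15, q=17, a=2
  step 15: m=19, q=5, a=8
  step 16: m=21, q=1, a=42
a_16 = 2*a_0 = 42, so the period closes here.
sqrt(446) = [21; 8, 2, 2, 1, 3, 1, 1, 20, 1, 1, 3, 1, 2, 2, 8, 42]
Period length = 16

16


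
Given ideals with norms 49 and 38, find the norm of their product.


N(IJ) = N(I) * N(J)
= 49 * 38
= 1862

1862


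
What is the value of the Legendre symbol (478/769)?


p = 769 is prime, so compute (478/769) with the reciprocity algorithm (Jacobi-symbol steps: pull out 2s via (2/n), flip via reciprocity, reduce):
  pull out 2: (2/769) = +1  (since 769 mod 8 = 1)
  reciprocity: (239/769) -> +(769/239)
  reduce: (52/239)
  pull out 2: (2/239) = +1  (since 239 mod 8 = 7)
  pull out 2: (2/239) = +1  (since 239 mod 8 = 7)
  reciprocity: (13/239) -> +(239/13)
  reduce: (5/13)
  reciprocity: (5/13) -> +(13/5)
  reduce: (3/5)
  reciprocity: (3/5) -> +(5/3)
  reduce: (2/3)
  pull out 2: (2/3) = -1  (since 3 mod 8 = 3)
  (1/3) = 1
Product of signs = -1
(478/769) = -1

-1


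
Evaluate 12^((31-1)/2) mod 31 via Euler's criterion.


p = 31 is prime and the exponent is (p-1)/2 = 15, so by Euler's criterion 12^15 = (12/31) = +1 or -1 mod 31.
Compute by square-and-multiply:
  15 = 8 + 4 + 2 + 1 (binary 1111)
  Repeated squaring mod 31: 12^1 = 12, 12^2 = 20, 12^4 = 28, 12^8 = 9
  12^15 = 12^8 * 12^4 * 12^2 * 12^1 = 9 * 28 * 20 * 12 mod 31
    9 * 28 = 252 = 4 mod 31
    4 * 20 = 80 = 18 mod 31
    18 * 12 = 216 = 30 mod 31
  12^15 = 30 mod 31
Result 30 = p - 1 = -1 mod 31: 12 is a quadratic non-residue mod 31. As a residue in [0, p-1] the value is 30.
12^15 mod 31 = 30

30


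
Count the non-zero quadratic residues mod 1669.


For prime p, the number of non-zero quadratic residues is (p-1)/2.
= (1669-1)/2
= 834

834


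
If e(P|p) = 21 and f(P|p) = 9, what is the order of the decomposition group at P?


|D_P| = e * f
= 21 * 9
= 189

189


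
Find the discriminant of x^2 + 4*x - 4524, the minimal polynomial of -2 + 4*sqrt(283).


The element -2 + 4*sqrt(283) has minimal polynomial:
x^2 + 4*x - 4524
Discriminant = (4)^2 - 4*(-4524)
= 16 + 18096
= 18112

18112


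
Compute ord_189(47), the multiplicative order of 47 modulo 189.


We want ord_189(47), the smallest k >= 1 with 47^k = 1 mod 189.
n = 189 = 3^3 * 7, phi(189) = 108; the order divides phi(n).
Divisors of 108: 1, 2, 3, 4, 6, 9, 12, 18, 27, 36, 54, 108
Repeated squaring mod 189: 47^1 = 47, 47^2 = 130, 47^4 = 79, 47^8 = 4, 47^16 = 16, 47^32 = 67, 47^64 = 142
Test divisors in increasing order:
  k=1: 47^1 = 47 mod 189
  k=2: 47^2 = 130 mod 189
  k=3: 47^3 = 130 * 47 = 62 mod 189
  k=4: 47^4 = 79 mod 189
  k=6: 47^6 = 79 * 130 = 64 mod 189
  k=9: 47^9 = 4 * 47 = 188 mod 189
  k=12: 47^12 = 4 * 79 = 127 mod 189
  k=18: 47^18 = 16 * 130 = 1 mod 189  <- first divisor giving 1
Order = 18

18


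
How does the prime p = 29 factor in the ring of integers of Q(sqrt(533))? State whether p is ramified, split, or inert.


K = Q(sqrt(533)). Since d mod 4 = 1, disc(K) = 533.
Check p | disc: 533 mod 29 = 11.
p does not divide disc. Compute Legendre symbol (d/p):
11^((29-1)/2) mod 29 = -1
(d/p) = -1, so p is inert: (p) stays prime with e=1, f=2, g=1.
Therefore p is inert.

inert


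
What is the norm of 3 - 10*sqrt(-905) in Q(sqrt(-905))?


N(a + b*sqrt(d)) = a^2 - d*b^2
= (3)^2 - (-905)*(-10)^2
= 9 + 90500
= 90509

90509


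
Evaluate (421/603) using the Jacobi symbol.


Compute (421/603) via quadratic reciprocity:
  reciprocity: (421/603) -> +(603/421)
  reduce: (182/421)
  pull out 2: (2/421) = -1  (since 421 mod 8 = 5)
  reciprocity: (91/421) -> +(421/91)
  reduce: (57/91)
  reciprocity: (57/91) -> +(91/57)
  reduce: (34/57)
  pull out 2: (2/57) = +1  (since 57 mod 8 = 1)
  reciprocity: (17/57) -> +(57/17)
  reduce: (6/17)
  pull out 2: (2/17) = +1  (since 17 mod 8 = 1)
  reciprocity: (3/17) -> +(17/3)
  reduce: (2/3)
  pull out 2: (2/3) = -1  (since 3 mod 8 = 3)
  (1/3) = 1
Product of signs = 1

1


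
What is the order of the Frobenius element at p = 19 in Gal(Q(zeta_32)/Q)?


The Frobenius at p in Gal(Q(zeta_n)/Q) = (Z/nZ)* is the class of p, so its order is ord_32(19), the smallest k >= 1 with 19^k = 1 mod 32.
n = 32 = 2^5, phi(32) = 16; the order divides phi(n).
Divisors of 16: 1, 2, 4, 8, 16
Repeated squaring mod 32: 19^1 = 19, 19^2 = 9, 19^4 = 17, 19^8 = 1, 19^16 = 1
Test divisors in increasing order:
  k=1: 19^1 = 19 mod 32
  k=2: 19^2 = 9 mod 32
  k=4: 19^4 = 17 mod 32
  k=8: 19^8 = 1 mod 32  <- first divisor giving 1
Order = 8

8


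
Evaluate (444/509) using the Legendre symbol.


p = 509 is prime, so compute (444/509) with the reciprocity algorithm (Jacobi-symbol steps: pull out 2s via (2/n), flip via reciprocity, reduce):
  pull out 2: (2/509) = -1  (since 509 mod 8 = 5)
  pull out 2: (2/509) = -1  (since 509 mod 8 = 5)
  reciprocity: (111/509) -> +(509/111)
  reduce: (65/111)
  reciprocity: (65/111) -> +(111/65)
  reduce: (46/65)
  pull out 2: (2/65) = +1  (since 65 mod 8 = 1)
  reciprocity: (23/65) -> +(65/23)
  reduce: (19/23)
  reciprocity: (19/23) -> -(23/19)
  reduce: (4/19)
  pull out 2: (2/19) = -1  (since 19 mod 8 = 3)
  pull out 2: (2/19) = -1  (since 19 mod 8 = 3)
  (1/19) = 1
Product of signs = -1
(444/509) = -1

-1


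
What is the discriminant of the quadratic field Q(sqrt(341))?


For K = Q(sqrt(d)) with d squarefree: disc(K) = d if d = 1 mod 4, and disc(K) = 4d if d = 2 or 3 mod 4.
Here d = 341, and d mod 4 = 1.
d = 1 mod 4 (O_K = Z[(1+sqrt(d))/2]), so disc(K) = d = 341

341


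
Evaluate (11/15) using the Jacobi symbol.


Compute (11/15) via quadratic reciprocity:
  reciprocity: (11/15) -> -(15/11)
  reduce: (4/11)
  pull out 2: (2/11) = -1  (since 11 mod 8 = 3)
  pull out 2: (2/11) = -1  (since 11 mod 8 = 3)
  (1/11) = 1
Product of signs = -1

-1


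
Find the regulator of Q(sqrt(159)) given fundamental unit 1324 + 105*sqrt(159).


epsilon = 1324 + 105*sqrt(159)
= 2647.9996
R = ln(2647.9996)
= 7.8816

7.8816


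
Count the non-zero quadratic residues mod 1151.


For prime p, the number of non-zero quadratic residues is (p-1)/2.
= (1151-1)/2
= 575

575


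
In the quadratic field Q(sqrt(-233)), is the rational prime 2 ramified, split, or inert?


K = Q(sqrt(-233)). Since d mod 4 = 3, disc(K) = -932.
Check p | disc: -932 mod 2 = 0.
p divides disc, so p ramifies: (p) = P^2 with e=2, f=1, g=1.
Therefore p is ramified.

ramified


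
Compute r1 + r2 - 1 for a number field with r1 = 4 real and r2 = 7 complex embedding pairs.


By Dirichlet's unit theorem:
rank = r1 + r2 - 1
= 4 + 7 - 1
= 10

10


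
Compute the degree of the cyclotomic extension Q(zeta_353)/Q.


The degree equals Euler's totient phi(353).
353 = 353
phi(353) = 352

352


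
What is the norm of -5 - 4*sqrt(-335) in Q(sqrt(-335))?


N(a + b*sqrt(d)) = a^2 - d*b^2
= (-5)^2 - (-335)*(-4)^2
= 25 + 5360
= 5385

5385


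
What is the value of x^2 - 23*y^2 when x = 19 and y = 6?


x^2 - d*y^2
= 19^2 - 23*6^2
= 361 - 828
= -467

-467


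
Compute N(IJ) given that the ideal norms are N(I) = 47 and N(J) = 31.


N(IJ) = N(I) * N(J)
= 47 * 31
= 1457

1457


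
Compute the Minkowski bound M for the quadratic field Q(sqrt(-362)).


d = -362, d mod 4 = 2, so disc(K) = 4d = -1448; |disc(K)| = 1448
Imaginary quadratic field, so n = 2, s = r2 = 1, r1 = 0
M = (n!/n^n) * (4/pi)^s * sqrt(|disc(K)|) = (2!/2^2) * (4/pi)^1 * sqrt(1448)
= 0.5 * 1.273240 * 38.052595
= 24.2250

24.2250


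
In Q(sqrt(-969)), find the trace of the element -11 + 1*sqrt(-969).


Tr(a + b*sqrt(d)) = (a + b*sqrt(d)) + (a - b*sqrt(d)) = 2a
= 2 * (-11)
= -22

-22


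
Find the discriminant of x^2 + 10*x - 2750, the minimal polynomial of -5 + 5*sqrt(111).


The element -5 + 5*sqrt(111) has minimal polynomial:
x^2 + 10*x - 2750
Discriminant = (10)^2 - 4*(-2750)
= 100 + 11000
= 11100

11100


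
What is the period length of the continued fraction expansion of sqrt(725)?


Run the CF algorithm for sqrt(725).
a_0 = floor(sqrt(725)) = 26; set m_0=0, q_0=1.
Recurrence: m' = q*a - m,  q' = (d - m'^2)/q,  a' = floor((a_0 + m')/q').
  step 1: m=26, q=49, a=1
  step 2: m=23, q=4, a=12
  step 3: m=25, q=25, a=2
  step 4: m=25, q=4, a=12
  step 5: m=23, q=49, a=1
  step 6: m=26, q=1, a=52
a_6 = 2*a_0 = 52, so the period closes here.
sqrt(725) = [26; 1, 12, 2, 12, 1, 52]
Period length = 6

6


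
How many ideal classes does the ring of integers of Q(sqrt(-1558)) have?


K = Q(sqrt(-1558)). d mod 4 = 2, so D = disc(K) = 4d = -6232
h(K) equals the number of primitive reduced positive-definite forms (a, b, c) = a*x^2 + b*x*y + c*y^2 with b^2 - 4ac = D,
where reduced means |b| <= a <= c, with b >= 0 whenever |b| = a or a = c, and primitive means gcd(a, b, c) = 1.
Reduced forces 3a^2 <= |D| = 6232, so 1 <= a <= 45; b must have the parity of D, and c = (b^2 - D)/(4a) must be an integer >= a.
Enumerate a = 1..45, b in [-a, a]:
  a=1: (1, 0, 1558)  [1]
  a=2: (2, 0, 779)  [1]
  a=3..10: none
  a=11: (11, -4, 142), (11, 4, 142)  [2]
  a=12..18: none
  a=19: (19, 0, 82)  [1]
  a=20..21: none
  a=22: (22, -4, 71), (22, 4, 71)  [2]
  a=23: (23, -22, 73), (23, 22, 73)  [2]
  a=24..36: none
  a=37: (37, -24, 46), (37, 24, 46)  [2]
  a=38: (38, 0, 41)  [1]
  a=39..45: none
Total reduced forms: 1 + 1 + 2 + 1 + 2 + 2 + 2 + 1 = 12
h = 12

12


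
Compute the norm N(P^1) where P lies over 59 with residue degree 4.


N(P^a) = p^(a*f)
= 59^(1*4)
= 59^4
= 12117361

12117361


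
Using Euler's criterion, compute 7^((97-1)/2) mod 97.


p = 97 is prime and the exponent is (p-1)/2 = 48, so by Euler's criterion 7^48 = (7/97) = +1 or -1 mod 97.
Compute by square-and-multiply:
  48 = 32 + 16 (binary 110000)
  Repeated squaring mod 97: 7^1 = 7, 7^2 = 49, 7^4 = 73, 7^8 = 91, 7^16 = 36, 7^32 = 35
  7^48 = 7^32 * 7^16 = 35 * 36 mod 97
    35 * 36 = 1260 = 96 mod 97
  7^48 = 96 mod 97
Result 96 = p - 1 = -1 mod 97: 7 is a quadratic non-residue mod 97. As a residue in [0, p-1] the value is 96.
7^48 mod 97 = 96

96


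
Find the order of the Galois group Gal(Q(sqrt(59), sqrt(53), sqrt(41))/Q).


The 3 square roots of distinct primes are multiplicatively independent over Q,
so [K:Q] = 2^3 and Gal(K/Q) is isomorphic to (Z/2Z)^3.
|Gal| = 2^3 = 8

8


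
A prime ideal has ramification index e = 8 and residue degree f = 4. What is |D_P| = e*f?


|D_P| = e * f
= 8 * 4
= 32

32


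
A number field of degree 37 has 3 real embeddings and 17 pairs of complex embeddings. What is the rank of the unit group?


By Dirichlet's unit theorem:
rank = r1 + r2 - 1
= 3 + 17 - 1
= 19

19


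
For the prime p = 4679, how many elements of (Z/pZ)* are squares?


For prime p, the number of non-zero quadratic residues is (p-1)/2.
= (4679-1)/2
= 2339

2339


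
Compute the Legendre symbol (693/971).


p = 971 is prime, so compute (693/971) with the reciprocity algorithm (Jacobi-symbol steps: pull out 2s via (2/n), flip via reciprocity, reduce):
  reciprocity: (693/971) -> +(971/693)
  reduce: (278/693)
  pull out 2: (2/693) = -1  (since 693 mod 8 = 5)
  reciprocity: (139/693) -> +(693/139)
  reduce: (137/139)
  reciprocity: (137/139) -> +(139/137)
  reduce: (2/137)
  pull out 2: (2/137) = +1  (since 137 mod 8 = 1)
  (1/137) = 1
Product of signs = -1
(693/971) = -1

-1


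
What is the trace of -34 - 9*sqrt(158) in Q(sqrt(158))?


Tr(a + b*sqrt(d)) = (a + b*sqrt(d)) + (a - b*sqrt(d)) = 2a
= 2 * (-34)
= -68

-68


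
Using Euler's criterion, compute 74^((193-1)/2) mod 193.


p = 193 is prime and the exponent is (p-1)/2 = 96, so by Euler's criterion 74^96 = (74/193) = +1 or -1 mod 193.
Compute by square-and-multiply:
  96 = 64 + 32 (binary 1100000)
  Repeated squaring mod 193: 74^1 = 74, 74^2 = 72, 74^4 = 166, 74^8 = 150, 74^16 = 112, 74^32 = 192, 74^64 = 1
  74^96 = 74^64 * 74^32 = 1 * 192 mod 193
    1 * 192 = 192 = 192 mod 193
  74^96 = 192 mod 193
Result 192 = p - 1 = -1 mod 193: 74 is a quadratic non-residue mod 193. As a residue in [0, p-1] the value is 192.
74^96 mod 193 = 192

192


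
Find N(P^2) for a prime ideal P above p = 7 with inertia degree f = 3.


N(P^a) = p^(a*f)
= 7^(2*3)
= 7^6
= 117649

117649


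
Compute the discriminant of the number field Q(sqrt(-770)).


For K = Q(sqrt(d)) with d squarefree: disc(K) = d if d = 1 mod 4, and disc(K) = 4d if d = 2 or 3 mod 4.
Here d = -770, and d mod 4 = 2.
d = 2 mod 4, not 1 (O_K = Z[sqrt(d)]), so disc(K) = 4d = 4 * (-770) = -3080

-3080


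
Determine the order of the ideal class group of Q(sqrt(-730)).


K = Q(sqrt(-730)). d mod 4 = 2, so D = disc(K) = 4d = -2920
h(K) equals the number of primitive reduced positive-definite forms (a, b, c) = a*x^2 + b*x*y + c*y^2 with b^2 - 4ac = D,
where reduced means |b| <= a <= c, with b >= 0 whenever |b| = a or a = c, and primitive means gcd(a, b, c) = 1.
Reduced forces 3a^2 <= |D| = 2920, so 1 <= a <= 31; b must have the parity of D, and c = (b^2 - D)/(4a) must be an integer >= a.
Enumerate a = 1..31, b in [-a, a]:
  a=1: (1, 0, 730)  [1]
  a=2: (2, 0, 365)  [1]
  a=3..4: none
  a=5: (5, 0, 146)  [1]
  a=6..9: none
  a=10: (10, 0, 73)  [1]
  a=11..16: none
  a=17: (17, -2, 43), (17, 2, 43)  [2]
  a=18: none
  a=19: (19, -14, 41), (19, 14, 41)  [2]
  a=20..22: none
  a=23: (23, -22, 37), (23, 22, 37)  [2]
  a=24..28: none
  a=29: (29, -26, 31), (29, 26, 31)  [2]
  a=30..31: none
Total reduced forms: 1 + 1 + 1 + 1 + 2 + 2 + 2 + 2 = 12
h = 12

12


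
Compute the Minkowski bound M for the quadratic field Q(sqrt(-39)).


d = -39, d mod 4 = 1, so disc(K) = d = -39; |disc(K)| = 39
Imaginary quadratic field, so n = 2, s = r2 = 1, r1 = 0
M = (n!/n^n) * (4/pi)^s * sqrt(|disc(K)|) = (2!/2^2) * (4/pi)^1 * sqrt(39)
= 0.5 * 1.273240 * 6.244998
= 3.9757

3.9757


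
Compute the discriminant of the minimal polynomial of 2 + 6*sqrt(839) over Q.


The element 2 + 6*sqrt(839) has minimal polynomial:
x^2 - 4*x - 30200
Discriminant = (-4)^2 - 4*(-30200)
= 16 + 120800
= 120816

120816
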